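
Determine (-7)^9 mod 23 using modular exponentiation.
(-7) ≡ 16 (mod 23). 9 = 8 + 1 (binary 1001). Repeated squaring mod 23: 16^1 ≡ 16; 16^2 ≡ 16² = 256 ≡ 3; 16^4 ≡ 3² = 9 ≡ 9; 16^8 ≡ 9² = 81 ≡ 12. Multiply: (-7)^9 ≡ 16^8 × 16^1 ≡ 12 × 16 (mod 23): 12 × 16 = 192 ≡ 8. So (-7)^9 ≡ 8 (mod 23).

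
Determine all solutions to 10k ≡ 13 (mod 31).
23

Since gcd(10, 31) = 1 divides 13, a solution exists.
Multiply both sides by the inverse of 10 mod 31:
  10^(-1) mod 31 = 28
  x ≡ 28 × 13 ≡ 364 ≡ 23 (mod 31)
Verification: 10 × 23 = 230 = 7 × 31 + 13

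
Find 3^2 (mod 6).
2 = 2 (binary 10). Repeated squaring mod 6: 3^1 ≡ 3; 3^2 ≡ 3² = 9 ≡ 3. So 3^2 ≡ 3 (mod 6).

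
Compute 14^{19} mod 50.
34

Using successive squaring:
Binary expansion of 19: 10011
Powers of 14 mod 50 (each is the square of the previous):
  14^1 ≡ 14 (mod 50)
  14^2 ≡ 14² = 196 ≡ 46 (mod 50)
  14^4 ≡ 46² = 2116 ≡ 16 (mod 50)
  14^8 ≡ 16² = 256 ≡ 6 (mod 50)
  14^16 ≡ 6² = 36 ≡ 36 (mod 50)
19 = 16 + 2 + 1, so 14^19 = 14^16 × 14^2 × 14^1 ≡ 36 × 46 × 14 (mod 50)
Multiplying step by step:
  36 × 46 = 1656 ≡ 6 (mod 50)
  6 × 14 = 84 ≡ 34 (mod 50)
Result: 14^19 ≡ 34 (mod 50)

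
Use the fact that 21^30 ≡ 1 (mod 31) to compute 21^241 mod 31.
By Fermat: 21^{30} ≡ 1 (mod 31). 241 = 8×30 + 1. So 21^{241} ≡ 21^{1} ≡ 21 (mod 31)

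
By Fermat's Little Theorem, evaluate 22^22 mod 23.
By Fermat's Little Theorem, 22^{22} ≡ 1 (mod 23) since 23 is prime and gcd(22, 23) = 1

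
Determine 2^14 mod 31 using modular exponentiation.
Using repeated squaring. 14 = 8 + 4 + 2 (binary 1110). Repeated squaring mod 31: 2^1 ≡ 2; 2^2 ≡ 2² = 4 ≡ 4; 2^4 ≡ 4² = 16 ≡ 16; 2^8 ≡ 16² = 256 ≡ 8. Multiply: 2^14 = 2^8 × 2^4 × 2^2 ≡ 8 × 16 × 4 (mod 31): 8 × 16 = 128 ≡ 4; 4 × 4 = 16 ≡ 16. So 2^14 ≡ 16 (mod 31).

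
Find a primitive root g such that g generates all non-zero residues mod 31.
p - 1 = 30 has prime divisors 2, 3, 5. h is a primitive root mod 31 iff h^(30/q) ≢ 1 (mod 31) for each such q.
h = 2: 2^15 ≡ 1, 2^10 ≡ 1, 2^6 ≡ 2 (mod 31); 2^15 ≡ 1, so not a primitive root.
h = 3: 3^15 ≡ 30, 3^10 ≡ 25, 3^6 ≡ 16 (mod 31); none is 1, so 3 has order 30 and is a primitive root.
The smallest primitive root mod 31 is g = 3.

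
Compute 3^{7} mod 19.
2

Using successive squaring:
Binary expansion of 7: 111
Powers of 3 mod 19 (each is the square of the previous):
  3^1 ≡ 3 (mod 19)
  3^2 ≡ 3² = 9 ≡ 9 (mod 19)
  3^4 ≡ 9² = 81 ≡ 5 (mod 19)
7 = 4 + 2 + 1, so 3^7 = 3^4 × 3^2 × 3^1 ≡ 5 × 9 × 3 (mod 19)
Multiplying step by step:
  5 × 9 = 45 ≡ 7 (mod 19)
  7 × 3 = 21 ≡ 2 (mod 19)
Result: 3^7 ≡ 2 (mod 19)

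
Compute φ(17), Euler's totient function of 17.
16

Prime factorization: 17 = 17
Using the formula φ(n) = n × Π(1 - 1/p) for each prime factor p:
φ(17) = 17 × (1 - 1/17)
φ(17) = 16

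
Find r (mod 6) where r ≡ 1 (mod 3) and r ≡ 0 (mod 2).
M = 3 × 2 = 6. M₁ = 2, y₁ ≡ 2 (mod 3). M₂ = 3, y₂ ≡ 1 (mod 2). r = 1×2×2 + 0×3×1 ≡ 4 (mod 6)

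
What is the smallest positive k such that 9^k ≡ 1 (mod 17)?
Powers of 9 mod 17: 9^1≡9, 9^2≡13, 9^3≡15, 9^4≡16, 9^5≡8, 9^6≡4, 9^7≡2, 9^8≡1. Order = 8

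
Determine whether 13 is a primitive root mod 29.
p - 1 = 28 has prime divisors 2, 7. Check 13^(28/q) mod 29 for each: 13^(28/2) = 13^14 ≡ 1, 13^(28/7) = 13^4 ≡ 25 (mod 29). Since 13^14 ≡ 1 (mod 29), the order of 13 divides 14 (in fact the order is 14) ≠ 28, so it is not a primitive root.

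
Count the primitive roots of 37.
12

The number of primitive roots modulo p is φ(p-1) = φ(36)
φ(36) = 12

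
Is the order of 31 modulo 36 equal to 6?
Yes, ord_36(31) = 6.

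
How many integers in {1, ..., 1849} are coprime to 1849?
1806

Prime factorization: 1849 = 43^2
Using the formula φ(n) = n × Π(1 - 1/p) for each prime factor p:
φ(1849) = 1849 × (1 - 1/43)
φ(1849) = 1806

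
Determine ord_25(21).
Powers of 21 mod 25: 21^1≡21, 21^2≡16, 21^3≡11, 21^4≡6, 21^5≡1. Order = 5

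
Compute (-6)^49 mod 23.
Using Fermat: (-6)^{22} ≡ 1 (mod 23). 49 ≡ 5 (mod 22). So (-6)^{49} ≡ (-6)^{5} ≡ 21 (mod 23)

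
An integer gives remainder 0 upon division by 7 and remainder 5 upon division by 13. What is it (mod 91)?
M = 7 × 13 = 91. M₁ = 13, y₁ ≡ 6 (mod 7). M₂ = 7, y₂ ≡ 2 (mod 13). k = 0×13×6 + 5×7×2 ≡ 70 (mod 91). The smallest positive such number is 70.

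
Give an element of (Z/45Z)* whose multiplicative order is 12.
2 has order 12 mod 45 since 2^{12} ≡ 1 (mod 45) and no smaller power works.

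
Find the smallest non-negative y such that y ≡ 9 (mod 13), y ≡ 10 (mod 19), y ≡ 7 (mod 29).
1283

Using the Chinese Remainder Theorem:
M = product of moduli = 7163
For equation 1: M_1 = 551, 551 ≡ 5 (mod 13), inverse of 551 mod 13 is 8 (check: 5 × 8 = 40 ≡ 1 (mod 13))
For equation 2: M_2 = 377, 377 ≡ 16 (mod 19), inverse of 377 mod 19 is 6 (check: 16 × 6 = 96 ≡ 1 (mod 19))
For equation 3: M_3 = 247, 247 ≡ 15 (mod 29), inverse of 247 mod 29 is 2 (check: 15 × 2 = 30 ≡ 1 (mod 29))
Combine: y ≡ Σ r_i×M_i×(M_i⁻¹ mod m_i) = 9×551×8 + 10×377×6 + 7×247×2 = 39672 + 22620 + 3458 = 65750
65750 mod 7163 = 1283
y ≡ 1283 (mod 7163)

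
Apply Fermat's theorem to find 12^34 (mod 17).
By Fermat: 12^{16} ≡ 1 (mod 17). 34 = 2×16 + 2. So 12^{34} ≡ 12^{2} ≡ 8 (mod 17)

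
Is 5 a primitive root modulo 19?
p - 1 = 18 has prime divisors 2, 3. Check 5^(18/q) mod 19 for each: 5^(18/2) = 5^9 ≡ 1, 5^(18/3) = 5^6 ≡ 7 (mod 19). Since 5^9 ≡ 1 (mod 19), the order of 5 divides 9 (in fact the order is 9) ≠ 18, so it is not a primitive root.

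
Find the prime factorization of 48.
2^4 × 3

Divide by primes starting from smallest:
48 ÷ 2 = 24
24 ÷ 2 = 12
12 ÷ 2 = 6
6 ÷ 2 = 3
3 ÷ 3 = 1

48 = 2^4 × 3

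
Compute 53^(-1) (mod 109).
72

Using Extended Euclidean Algorithm:
gcd(53, 109) = 1
Bezout coefficients: 53 × -37 + 109 × 18 = 1
So 53 × -37 ≡ 1 (mod 109)
The inverse is -37 mod 109 = 72
Verification: 53 × 72 = 3816 = 35 × 109 + 1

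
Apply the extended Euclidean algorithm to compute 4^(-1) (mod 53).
Extended GCD: 4(-13) + 53(1) = 1. So 4^(-1) ≡ 40 ≡ 40 (mod 53). Verify: 4 × 40 = 160 ≡ 1 (mod 53)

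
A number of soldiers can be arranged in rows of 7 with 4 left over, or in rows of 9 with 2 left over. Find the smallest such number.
M = 7 × 9 = 63. M₁ = 9, y₁ ≡ 4 (mod 7). M₂ = 7, y₂ ≡ 4 (mod 9). y = 4×9×4 + 2×7×4 ≡ 11 (mod 63). The smallest positive such number is 11.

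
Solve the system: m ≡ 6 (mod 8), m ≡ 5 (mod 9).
M = 8 × 9 = 72. M₁ = 9, y₁ ≡ 1 (mod 8). M₂ = 8, y₂ ≡ 8 (mod 9). m = 6×9×1 + 5×8×8 ≡ 14 (mod 72)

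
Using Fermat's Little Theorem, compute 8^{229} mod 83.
80

By Fermat's Little Theorem, a^(p-1) ≡ 1 (mod p) for prime p and gcd(a, p) = 1
Here p = 83, so 8^82 ≡ 1 (mod 83)
We can reduce the exponent: 229 mod 82 = 65
So 8^229 ≡ 8^65 (mod 83)
Computing: 8^65 mod 83 = 80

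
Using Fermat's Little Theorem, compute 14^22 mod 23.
By Fermat's Little Theorem, 14^{22} ≡ 1 (mod 23) since 23 is prime and gcd(14, 23) = 1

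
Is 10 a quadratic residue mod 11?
By Euler's criterion: 10^{5} ≡ 10 (mod 11). Since this equals -1 (≡ 10), 10 is not a QR.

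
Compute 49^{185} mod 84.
49

Using successive squaring:
Binary expansion of 185: 10111001
Powers of 49 mod 84 (each is the square of the previous):
  49^1 ≡ 49 (mod 84)
  49^2 ≡ 49² = 2401 ≡ 49 (mod 84)
  49^4 ≡ 49² = 2401 ≡ 49 (mod 84)
  49^8 ≡ 49² = 2401 ≡ 49 (mod 84)
  49^16 ≡ 49² = 2401 ≡ 49 (mod 84)
  49^32 ≡ 49² = 2401 ≡ 49 (mod 84)
  49^64 ≡ 49² = 2401 ≡ 49 (mod 84)
  49^128 ≡ 49² = 2401 ≡ 49 (mod 84)
185 = 128 + 32 + 16 + 8 + 1, so 49^185 = 49^128 × 49^32 × 49^16 × 49^8 × 49^1 ≡ 49 × 49 × 49 × 49 × 49 (mod 84)
Multiplying step by step:
  49 × 49 = 2401 ≡ 49 (mod 84)
  49 × 49 = 2401 ≡ 49 (mod 84)
  49 × 49 = 2401 ≡ 49 (mod 84)
  49 × 49 = 2401 ≡ 49 (mod 84)
Result: 49^185 ≡ 49 (mod 84)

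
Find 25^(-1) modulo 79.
19

Using Extended Euclidean Algorithm:
gcd(25, 79) = 1
Bezout coefficients: 25 × 19 + 79 × -6 = 1
So 25 × 19 ≡ 1 (mod 79)
The inverse is 19 mod 79 = 19
Verification: 25 × 19 = 475 = 6 × 79 + 1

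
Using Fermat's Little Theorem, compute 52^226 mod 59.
By Fermat: 52^{58} ≡ 1 (mod 59). 226 = 3×58 + 52. So 52^{226} ≡ 52^{52} ≡ 20 (mod 59)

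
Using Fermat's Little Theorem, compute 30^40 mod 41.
By Fermat's Little Theorem, 30^{40} ≡ 1 (mod 41) since 41 is prime and gcd(30, 41) = 1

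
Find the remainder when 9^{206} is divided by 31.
By Fermat: 9^{30} ≡ 1 (mod 31). 206 = 6×30 + 26. So 9^{206} ≡ 9^{26} ≡ 14 (mod 31)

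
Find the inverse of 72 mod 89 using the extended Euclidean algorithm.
Extended GCD: 72(-21) + 89(17) = 1. So 72^(-1) ≡ 68 ≡ 68 (mod 89). Verify: 72 × 68 = 4896 ≡ 1 (mod 89)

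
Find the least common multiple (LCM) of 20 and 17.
340

First find GCD(20, 17) using the Euclidean algorithm:
20 = 1 × 17 + 3
17 = 5 × 3 + 2
3 = 1 × 2 + 1
2 = 2 × 1 + 0
GCD(20, 17) = 1

LCM formula: LCM(a, b) = (a × b) / GCD(a, b)
LCM(20, 17) = (20 × 17) / 1
LCM(20, 17) = 340 / 1
LCM(20, 17) = 340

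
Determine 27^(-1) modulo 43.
27^(-1) ≡ 8 (mod 43). Verification: 27 × 8 = 216 ≡ 1 (mod 43)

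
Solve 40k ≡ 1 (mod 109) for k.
40^(-1) ≡ 30 (mod 109). Verification: 40 × 30 = 1200 ≡ 1 (mod 109)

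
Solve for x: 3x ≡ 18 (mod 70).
6

Since gcd(3, 70) = 1 divides 18, a solution exists.
Multiply both sides by the inverse of 3 mod 70:
  3^(-1) mod 70 = 47
  x ≡ 47 × 18 ≡ 846 ≡ 6 (mod 70)
Verification: 3 × 6 = 18 = 0 × 70 + 18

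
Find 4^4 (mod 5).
4 = 4 (binary 100). Repeated squaring mod 5: 4^1 ≡ 4; 4^2 ≡ 4² = 16 ≡ 1; 4^4 ≡ 1² = 1 ≡ 1. So 4^4 ≡ 1 (mod 5).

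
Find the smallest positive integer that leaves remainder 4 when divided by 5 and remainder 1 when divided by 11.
M = 5 × 11 = 55. M₁ = 11, y₁ ≡ 1 (mod 5). M₂ = 5, y₂ ≡ 9 (mod 11). y = 4×11×1 + 1×5×9 ≡ 34 (mod 55). The smallest positive such number is 34.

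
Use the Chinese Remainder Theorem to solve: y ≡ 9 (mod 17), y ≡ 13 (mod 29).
M = 17 × 29 = 493. M₁ = 29, y₁ ≡ 10 (mod 17). M₂ = 17, y₂ ≡ 12 (mod 29). y = 9×29×10 + 13×17×12 ≡ 332 (mod 493)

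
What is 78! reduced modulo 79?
By Wilson's theorem, (78)! ≡ -1 ≡ 78 (mod 79)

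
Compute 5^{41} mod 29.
6

Using successive squaring:
Binary expansion of 41: 101001
Powers of 5 mod 29 (each is the square of the previous):
  5^1 ≡ 5 (mod 29)
  5^2 ≡ 5² = 25 ≡ 25 (mod 29)
  5^4 ≡ 25² = 625 ≡ 16 (mod 29)
  5^8 ≡ 16² = 256 ≡ 24 (mod 29)
  5^16 ≡ 24² = 576 ≡ 25 (mod 29)
  5^32 ≡ 25² = 625 ≡ 16 (mod 29)
41 = 32 + 8 + 1, so 5^41 = 5^32 × 5^8 × 5^1 ≡ 16 × 24 × 5 (mod 29)
Multiplying step by step:
  16 × 24 = 384 ≡ 7 (mod 29)
  7 × 5 = 35 ≡ 6 (mod 29)
Result: 5^41 ≡ 6 (mod 29)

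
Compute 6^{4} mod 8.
0

Using successive squaring:
Binary expansion of 4: 100
Powers of 6 mod 8 (each is the square of the previous):
  6^1 ≡ 6 (mod 8)
  6^2 ≡ 6² = 36 ≡ 4 (mod 8)
  6^4 ≡ 4² = 16 ≡ 0 (mod 8)
4 is a power of 2, so 6^4 is the last square: ≡ 0 (mod 8)
Result: 6^4 ≡ 0 (mod 8)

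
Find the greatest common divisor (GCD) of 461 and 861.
1

Using the Euclidean algorithm:
461 = 0 × 861 + 461
861 = 1 × 461 + 400
461 = 1 × 400 + 61
400 = 6 × 61 + 34
61 = 1 × 34 + 27
34 = 1 × 27 + 7
27 = 3 × 7 + 6
7 = 1 × 6 + 1
6 = 6 × 1 + 0

GCD(461, 861) = 1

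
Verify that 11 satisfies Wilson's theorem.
(10)! mod 11 = 10. Since this equals -1 (mod 11), Wilson confirms 11 is prime.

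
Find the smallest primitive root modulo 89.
p - 1 = 88 has prime divisors 2, 11. h is a primitive root mod 89 iff h^(88/q) ≢ 1 (mod 89) for each such q.
h = 2: 2^44 ≡ 1, 2^8 ≡ 78 (mod 89); 2^44 ≡ 1, so not a primitive root.
h = 3: 3^44 ≡ 88, 3^8 ≡ 64 (mod 89); none is 1, so 3 has order 88 and is a primitive root.
The smallest primitive root mod 89 is g = 3.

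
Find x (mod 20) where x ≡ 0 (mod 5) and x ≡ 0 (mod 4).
M = 5 × 4 = 20. M₁ = 4, y₁ ≡ 4 (mod 5). M₂ = 5, y₂ ≡ 1 (mod 4). x = 0×4×4 + 0×5×1 ≡ 0 (mod 20)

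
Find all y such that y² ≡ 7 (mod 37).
The square roots of 7 mod 37 are 9 and 28. Verify: 9² = 81 ≡ 7 (mod 37)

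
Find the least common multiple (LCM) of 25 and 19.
475

First find GCD(25, 19) using the Euclidean algorithm:
25 = 1 × 19 + 6
19 = 3 × 6 + 1
6 = 6 × 1 + 0
GCD(25, 19) = 1

LCM formula: LCM(a, b) = (a × b) / GCD(a, b)
LCM(25, 19) = (25 × 19) / 1
LCM(25, 19) = 475 / 1
LCM(25, 19) = 475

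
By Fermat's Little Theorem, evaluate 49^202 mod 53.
By Fermat: 49^{52} ≡ 1 (mod 53). 202 = 3×52 + 46. So 49^{202} ≡ 49^{46} ≡ 46 (mod 53)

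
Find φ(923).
840

Prime factorization: 923 = 13 × 71
Using the formula φ(n) = n × Π(1 - 1/p) for each prime factor p:
φ(923) = 923 × (1 - 1/13) × (1 - 1/71)
φ(923) = 840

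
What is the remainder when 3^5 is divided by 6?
5 = 4 + 1 (binary 101). Repeated squaring mod 6: 3^1 ≡ 3; 3^2 ≡ 3² = 9 ≡ 3; 3^4 ≡ 3² = 9 ≡ 3. Multiply: 3^5 = 3^4 × 3^1 ≡ 3 × 3 (mod 6): 3 × 3 = 9 ≡ 3. So 3^5 ≡ 3 (mod 6).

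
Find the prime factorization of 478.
2 × 239

Divide by primes starting from smallest:
478 ÷ 2 = 239
239 ÷ 239 = 1

478 = 2 × 239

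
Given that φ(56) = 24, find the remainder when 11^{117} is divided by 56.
By Euler: 11^{24} ≡ 1 (mod 56) since gcd(11, 56) = 1. 117 = 4×24 + 21. So 11^{117} ≡ 11^{21} ≡ 43 (mod 56)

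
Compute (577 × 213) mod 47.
43

(577 × 213) = 122901
122901 mod 47 = 43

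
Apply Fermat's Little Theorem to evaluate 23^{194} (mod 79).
55

By Fermat's Little Theorem, a^(p-1) ≡ 1 (mod p) for prime p and gcd(a, p) = 1
Here p = 79, so 23^78 ≡ 1 (mod 79)
We can reduce the exponent: 194 mod 78 = 38
So 23^194 ≡ 23^38 (mod 79)
Computing: 23^38 mod 79 = 55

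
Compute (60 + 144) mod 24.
12

(60 + 144) = 204
204 mod 24 = 12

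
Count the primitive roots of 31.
8

The number of primitive roots modulo p is φ(p-1) = φ(30)
φ(30) = 8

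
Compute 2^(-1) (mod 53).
2^(-1) ≡ 27 (mod 53). Verification: 2 × 27 = 54 ≡ 1 (mod 53)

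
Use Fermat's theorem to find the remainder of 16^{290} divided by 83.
29

By Fermat's Little Theorem, a^(p-1) ≡ 1 (mod p) for prime p and gcd(a, p) = 1
Here p = 83, so 16^82 ≡ 1 (mod 83)
We can reduce the exponent: 290 mod 82 = 44
So 16^290 ≡ 16^44 (mod 83)
Computing: 16^44 mod 83 = 29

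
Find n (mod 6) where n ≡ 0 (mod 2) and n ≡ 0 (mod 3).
M = 2 × 3 = 6. M₁ = 3, y₁ ≡ 1 (mod 2). M₂ = 2, y₂ ≡ 2 (mod 3). n = 0×3×1 + 0×2×2 ≡ 0 (mod 6)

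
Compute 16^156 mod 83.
Using Fermat: 16^{82} ≡ 1 (mod 83). 156 ≡ 74 (mod 82). So 16^{156} ≡ 16^{74} ≡ 69 (mod 83)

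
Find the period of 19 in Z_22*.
Powers of 19 mod 22: 19^1≡19, 19^2≡9, 19^3≡17, 19^4≡15, 19^5≡21, 19^6≡3, 19^7≡13, 19^8≡5, 19^9≡7, 19^10≡1. Order = 10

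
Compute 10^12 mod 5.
Using repeated squaring. 10 ≡ 0 (mod 5). 12 = 8 + 4 (binary 1100). Repeated squaring mod 5: 0^1 ≡ 0; 0^2 ≡ 0² = 0 ≡ 0; 0^4 ≡ 0² = 0 ≡ 0; 0^8 ≡ 0² = 0 ≡ 0. Multiply: 10^12 ≡ 0^8 × 0^4 ≡ 0 × 0 (mod 5): 0 × 0 = 0 ≡ 0. So 10^12 ≡ 0 (mod 5).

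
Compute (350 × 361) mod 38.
0

(350 × 361) = 126350
126350 mod 38 = 0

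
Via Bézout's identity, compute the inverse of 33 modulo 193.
Extended GCD: 33(-76) + 193(13) = 1. So 33^(-1) ≡ 117 ≡ 117 (mod 193). Verify: 33 × 117 = 3861 ≡ 1 (mod 193)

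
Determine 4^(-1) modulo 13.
4^(-1) ≡ 10 (mod 13). Verification: 4 × 10 = 40 ≡ 1 (mod 13)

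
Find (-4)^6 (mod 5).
(-4) ≡ 1 (mod 5). 6 = 4 + 2 (binary 110). Repeated squaring mod 5: 1^1 ≡ 1; 1^2 ≡ 1² = 1 ≡ 1; 1^4 ≡ 1² = 1 ≡ 1. Multiply: (-4)^6 ≡ 1^4 × 1^2 ≡ 1 × 1 (mod 5): 1 × 1 = 1 ≡ 1. So (-4)^6 ≡ 1 (mod 5).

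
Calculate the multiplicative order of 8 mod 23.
Powers of 8 mod 23: 8^1≡8, 8^2≡18, 8^3≡6, 8^4≡2, 8^5≡16, 8^6≡13, 8^7≡12, 8^8≡4, 8^9≡9, 8^10≡3, 8^11≡1. Order = 11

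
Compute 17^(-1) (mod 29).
17^(-1) ≡ 12 (mod 29). Verification: 17 × 12 = 204 ≡ 1 (mod 29)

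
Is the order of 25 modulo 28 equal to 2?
No, the actual order is 3, not 2.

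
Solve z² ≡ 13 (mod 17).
The square roots of 13 mod 17 are 8 and 9. Verify: 8² = 64 ≡ 13 (mod 17)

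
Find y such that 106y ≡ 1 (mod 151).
106^(-1) ≡ 104 (mod 151). Verification: 106 × 104 = 11024 ≡ 1 (mod 151)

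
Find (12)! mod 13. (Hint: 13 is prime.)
By Wilson's theorem, (12)! ≡ -1 ≡ 12 (mod 13)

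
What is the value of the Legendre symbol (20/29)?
(20/29) = 20^{14} mod 29 = 1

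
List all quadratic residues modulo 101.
QRs mod 101: {1, 4, 5, 6, 9, 13, 14, 16, 17, 19, 20, 21, 22, 23, 24, 25, 30, 31, 33, 36, 37, 43, 45, 47, 49, 52, 54, 56, 58, 64, 65, 68, 70, 71, 76, 77, 78, 79, 80, 81, 82, 84, 85, 87, 88, 92, 95, 96, 97, 100}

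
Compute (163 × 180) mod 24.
12

(163 × 180) = 29340
29340 mod 24 = 12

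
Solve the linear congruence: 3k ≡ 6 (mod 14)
2

Since gcd(3, 14) = 1 divides 6, a solution exists.
Multiply both sides by the inverse of 3 mod 14:
  3^(-1) mod 14 = 5
  x ≡ 5 × 6 ≡ 30 ≡ 2 (mod 14)
Verification: 3 × 2 = 6 = 0 × 14 + 6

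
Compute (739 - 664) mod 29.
17

(739 - 664) = 75
75 mod 29 = 17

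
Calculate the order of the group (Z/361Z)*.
342

Prime factorization: 361 = 19^2
Using the formula φ(n) = n × Π(1 - 1/p) for each prime factor p:
φ(361) = 361 × (1 - 1/19)
φ(361) = 342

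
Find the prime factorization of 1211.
7 × 173

Divide by primes starting from smallest:
1211 ÷ 7 = 173
173 ÷ 173 = 1

1211 = 7 × 173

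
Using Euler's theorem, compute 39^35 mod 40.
By Euler: 39^{16} ≡ 1 (mod 40) since gcd(39, 40) = 1. 35 = 2×16 + 3. So 39^{35} ≡ 39^{3} ≡ 39 (mod 40)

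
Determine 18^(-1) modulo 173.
18^(-1) ≡ 125 (mod 173). Verification: 18 × 125 = 2250 ≡ 1 (mod 173)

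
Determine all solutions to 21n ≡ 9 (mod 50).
29

Since gcd(21, 50) = 1 divides 9, a solution exists.
Multiply both sides by the inverse of 21 mod 50:
  21^(-1) mod 50 = 31
  x ≡ 31 × 9 ≡ 279 ≡ 29 (mod 50)
Verification: 21 × 29 = 609 = 12 × 50 + 9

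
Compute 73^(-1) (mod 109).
3

Using Extended Euclidean Algorithm:
gcd(73, 109) = 1
Bezout coefficients: 73 × 3 + 109 × -2 = 1
So 73 × 3 ≡ 1 (mod 109)
The inverse is 3 mod 109 = 3
Verification: 73 × 3 = 219 = 2 × 109 + 1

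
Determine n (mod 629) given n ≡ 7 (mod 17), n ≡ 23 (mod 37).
245

Using the Chinese Remainder Theorem:
M = product of moduli = 629
For equation 1: M_1 = 37, 37 ≡ 3 (mod 17), inverse of 37 mod 17 is 6 (check: 3 × 6 = 18 ≡ 1 (mod 17))
For equation 2: M_2 = 17, 17 ≡ 17 (mod 37), inverse of 17 mod 37 is 24 (check: 17 × 24 = 408 ≡ 1 (mod 37))
Combine: n ≡ Σ r_i×M_i×(M_i⁻¹ mod m_i) = 7×37×6 + 23×17×24 = 1554 + 9384 = 10938
10938 mod 629 = 245
n ≡ 245 (mod 629)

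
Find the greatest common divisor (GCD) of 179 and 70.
1

Using the Euclidean algorithm:
179 = 2 × 70 + 39
70 = 1 × 39 + 31
39 = 1 × 31 + 8
31 = 3 × 8 + 7
8 = 1 × 7 + 1
7 = 7 × 1 + 0

GCD(179, 70) = 1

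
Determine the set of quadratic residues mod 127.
QRs mod 127: {1, 2, 4, 8, 9, 11, 13, 15, 16, 17, 18, 19, 21, 22, 25, 26, 30, 31, 32, 34, 35, 36, 37, 38, 41, 42, 44, 47, 49, 50, 52, 60, 61, 62, 64, 68, 69, 70, 71, 72, 73, 74, 76, 79, 81, 82, 84, 87, 88, 94, 98, 99, 100, 103, 104, 107, 113, 115, 117, 120, 121, 122, 124}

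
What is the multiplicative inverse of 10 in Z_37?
10^(-1) ≡ 26 (mod 37). Verification: 10 × 26 = 260 ≡ 1 (mod 37)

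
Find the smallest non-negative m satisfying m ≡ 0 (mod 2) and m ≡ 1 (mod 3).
M = 2 × 3 = 6. M₁ = 3, y₁ ≡ 1 (mod 2). M₂ = 2, y₂ ≡ 2 (mod 3). m = 0×3×1 + 1×2×2 ≡ 4 (mod 6)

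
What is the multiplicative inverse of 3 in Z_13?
9

Using Extended Euclidean Algorithm:
gcd(3, 13) = 1
Bezout coefficients: 3 × -4 + 13 × 1 = 1
So 3 × -4 ≡ 1 (mod 13)
The inverse is -4 mod 13 = 9
Verification: 3 × 9 = 27 = 2 × 13 + 1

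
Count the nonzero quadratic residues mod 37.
For prime 37, there are (p-1)/2 = (37-1)/2 = 18 quadratic residues (excluding 0).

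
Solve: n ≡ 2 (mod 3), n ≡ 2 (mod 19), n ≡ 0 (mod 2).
M = 3 × 19 × 2 = 114. M₁ = 38, y₁ ≡ 2 (mod 3). M₂ = 6, y₂ ≡ 16 (mod 19). M₃ = 57, y₃ ≡ 1 (mod 2). n = 2×38×2 + 2×6×16 + 0×57×1 ≡ 2 (mod 114)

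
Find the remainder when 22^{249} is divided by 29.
By Fermat: 22^{28} ≡ 1 (mod 29). 249 = 8×28 + 25. So 22^{249} ≡ 22^{25} ≡ 6 (mod 29)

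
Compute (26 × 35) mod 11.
8

(26 × 35) = 910
910 mod 11 = 8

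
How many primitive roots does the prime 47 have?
Number of primitive roots mod 47 = φ(46) = 22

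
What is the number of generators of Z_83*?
Number of primitive roots mod 83 = φ(82) = 40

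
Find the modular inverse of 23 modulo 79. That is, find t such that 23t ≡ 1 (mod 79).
55

Using Extended Euclidean Algorithm:
gcd(23, 79) = 1
Bezout coefficients: 23 × -24 + 79 × 7 = 1
So 23 × -24 ≡ 1 (mod 79)
The inverse is -24 mod 79 = 55
Verification: 23 × 55 = 1265 = 16 × 79 + 1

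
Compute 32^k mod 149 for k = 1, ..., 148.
g^1, g^2, ..., g^{148} mod 149: {32, 130, 137, 63, 79, 144, 138, 95, 60, 132, 52, 25, 55, 121, 147, 85, 38, 24, 23, 140, 10, 22, 108, 29, 34, 45, 99, 39, 56, 4, 128, 73, 101, 103, 18, 129, 105, 82, 91, 81, 59, 100, 71, 37, 141, 42, 3, 96, 92, 113, 40, 88, 134, 116, 136, 31, 98, 7, 75, 16, 65, 143, 106, 114, 72, 69, 122, 30, 66, 26, 87, 102, 135, 148, 117, 19, 12, 86, 70, 5, 11, 54, 89, 17, 97, 124, 94, 28, 2, 64, 111, 125, 126, 9, 139, 127, 41, 120, 115, 104, 50, 110, 93, 145, 21, 76, 48, 46, 131, 20, 44, 67, 58, 68, 90, 49, 78, 112, 8, 107, 146, 53, 57, 36, 109, 61, 15, 33, 13, 118, 51, 142, 74, 133, 84, 6, 43, 35, 77, 80, 27, 119, 83, 123, 62, 47, 14, 1}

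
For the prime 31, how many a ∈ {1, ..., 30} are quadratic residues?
For prime 31, there are (p-1)/2 = (31-1)/2 = 15 quadratic residues (excluding 0).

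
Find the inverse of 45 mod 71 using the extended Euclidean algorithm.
Extended GCD: 45(30) + 71(-19) = 1. So 45^(-1) ≡ 30 ≡ 30 (mod 71). Verify: 45 × 30 = 1350 ≡ 1 (mod 71)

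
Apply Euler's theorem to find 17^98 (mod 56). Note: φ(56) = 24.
By Euler: 17^{24} ≡ 1 (mod 56) since gcd(17, 56) = 1. 98 = 4×24 + 2. So 17^{98} ≡ 17^{2} ≡ 9 (mod 56)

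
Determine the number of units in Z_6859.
6498

Prime factorization: 6859 = 19^3
Using the formula φ(n) = n × Π(1 - 1/p) for each prime factor p:
φ(6859) = 6859 × (1 - 1/19)
φ(6859) = 6498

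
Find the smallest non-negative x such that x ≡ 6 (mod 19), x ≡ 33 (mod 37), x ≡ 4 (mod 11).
4547

Using the Chinese Remainder Theorem:
M = product of moduli = 7733
For equation 1: M_1 = 407, 407 ≡ 8 (mod 19), inverse of 407 mod 19 is 12 (check: 8 × 12 = 96 ≡ 1 (mod 19))
For equation 2: M_2 = 209, 209 ≡ 24 (mod 37), inverse of 209 mod 37 is 17 (check: 24 × 17 = 408 ≡ 1 (mod 37))
For equation 3: M_3 = 703, 703 ≡ 10 (mod 11), inverse of 703 mod 11 is 10 (check: 10 × 10 = 100 ≡ 1 (mod 11))
Combine: x ≡ Σ r_i×M_i×(M_i⁻¹ mod m_i) = 6×407×12 + 33×209×17 + 4×703×10 = 29304 + 117249 + 28120 = 174673
174673 mod 7733 = 4547
x ≡ 4547 (mod 7733)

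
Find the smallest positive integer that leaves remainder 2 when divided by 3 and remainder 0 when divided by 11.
M = 3 × 11 = 33. M₁ = 11, y₁ ≡ 2 (mod 3). M₂ = 3, y₂ ≡ 4 (mod 11). k = 2×11×2 + 0×3×4 ≡ 11 (mod 33). The smallest positive such number is 11.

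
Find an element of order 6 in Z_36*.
7 has order 6 mod 36 since 7^{6} ≡ 1 (mod 36) and no smaller power works.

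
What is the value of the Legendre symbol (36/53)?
(36/53) = 36^{26} mod 53 = 1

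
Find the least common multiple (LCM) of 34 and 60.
1020

First find GCD(34, 60) using the Euclidean algorithm:
34 = 0 × 60 + 34
60 = 1 × 34 + 26
34 = 1 × 26 + 8
26 = 3 × 8 + 2
8 = 4 × 2 + 0
GCD(34, 60) = 2

LCM formula: LCM(a, b) = (a × b) / GCD(a, b)
LCM(34, 60) = (34 × 60) / 2
LCM(34, 60) = 2040 / 2
LCM(34, 60) = 1020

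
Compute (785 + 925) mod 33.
27

(785 + 925) = 1710
1710 mod 33 = 27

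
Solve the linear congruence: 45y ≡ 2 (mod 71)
60

Since gcd(45, 71) = 1 divides 2, a solution exists.
Multiply both sides by the inverse of 45 mod 71:
  45^(-1) mod 71 = 30
  x ≡ 30 × 2 ≡ 60 ≡ 60 (mod 71)
Verification: 45 × 60 = 2700 = 38 × 71 + 2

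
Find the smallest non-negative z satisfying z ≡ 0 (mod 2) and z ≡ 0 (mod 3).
M = 2 × 3 = 6. M₁ = 3, y₁ ≡ 1 (mod 2). M₂ = 2, y₂ ≡ 2 (mod 3). z = 0×3×1 + 0×2×2 ≡ 0 (mod 6)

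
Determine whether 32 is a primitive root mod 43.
p - 1 = 42 has prime divisors 2, 3, 7. Check 32^(42/q) mod 43 for each: 32^(42/2) = 32^21 ≡ 42, 32^(42/3) = 32^14 ≡ 1, 32^(42/7) = 32^6 ≡ 4 (mod 43). Since 32^14 ≡ 1 (mod 43), the order of 32 divides 14 (in fact the order is 14) ≠ 42, so it is not a primitive root.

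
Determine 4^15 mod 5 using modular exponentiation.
Using Fermat: 4^{4} ≡ 1 (mod 5). 15 ≡ 3 (mod 4). So 4^{15} ≡ 4^{3} ≡ 4 (mod 5)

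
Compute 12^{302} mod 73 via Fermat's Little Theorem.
18

By Fermat's Little Theorem, a^(p-1) ≡ 1 (mod p) for prime p and gcd(a, p) = 1
Here p = 73, so 12^72 ≡ 1 (mod 73)
We can reduce the exponent: 302 mod 72 = 14
So 12^302 ≡ 12^14 (mod 73)
Computing: 12^14 mod 73 = 18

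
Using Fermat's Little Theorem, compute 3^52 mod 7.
By Fermat: 3^{6} ≡ 1 (mod 7). 52 = 8×6 + 4. So 3^{52} ≡ 3^{4} ≡ 4 (mod 7)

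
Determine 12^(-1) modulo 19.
12^(-1) ≡ 8 (mod 19). Verification: 12 × 8 = 96 ≡ 1 (mod 19)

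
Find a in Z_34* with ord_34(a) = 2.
33 has order 2 mod 34 since 33^{2} ≡ 1 (mod 34) and no smaller power works.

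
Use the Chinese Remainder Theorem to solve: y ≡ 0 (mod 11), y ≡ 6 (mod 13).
110

Using the Chinese Remainder Theorem:
M = product of moduli = 143
For equation 1: M_1 = 13, 13 ≡ 2 (mod 11), inverse of 13 mod 11 is 6 (check: 2 × 6 = 12 ≡ 1 (mod 11))
For equation 2: M_2 = 11, 11 ≡ 11 (mod 13), inverse of 11 mod 13 is 6 (check: 11 × 6 = 66 ≡ 1 (mod 13))
Combine: y ≡ Σ r_i×M_i×(M_i⁻¹ mod m_i) = 0×13×6 + 6×11×6 = 0 + 396 = 396
396 mod 143 = 110
y ≡ 110 (mod 143)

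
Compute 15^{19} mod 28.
15

Using successive squaring:
Binary expansion of 19: 10011
Powers of 15 mod 28 (each is the square of the previous):
  15^1 ≡ 15 (mod 28)
  15^2 ≡ 15² = 225 ≡ 1 (mod 28)
  15^4 ≡ 1² = 1 ≡ 1 (mod 28)
  15^8 ≡ 1² = 1 ≡ 1 (mod 28)
  15^16 ≡ 1² = 1 ≡ 1 (mod 28)
19 = 16 + 2 + 1, so 15^19 = 15^16 × 15^2 × 15^1 ≡ 1 × 1 × 15 (mod 28)
Multiplying step by step:
  1 × 1 = 1 ≡ 1 (mod 28)
  1 × 15 = 15 ≡ 15 (mod 28)
Result: 15^19 ≡ 15 (mod 28)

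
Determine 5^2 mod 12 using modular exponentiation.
2 = 2 (binary 10). Repeated squaring mod 12: 5^1 ≡ 5; 5^2 ≡ 5² = 25 ≡ 1. So 5^2 ≡ 1 (mod 12).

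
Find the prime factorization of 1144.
2^3 × 11 × 13

Divide by primes starting from smallest:
1144 ÷ 2 = 572
572 ÷ 2 = 286
286 ÷ 2 = 143
143 ÷ 11 = 13
13 ÷ 13 = 1

1144 = 2^3 × 11 × 13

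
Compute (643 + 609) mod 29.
5

(643 + 609) = 1252
1252 mod 29 = 5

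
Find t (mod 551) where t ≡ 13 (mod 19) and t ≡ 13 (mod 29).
M = 19 × 29 = 551. M₁ = 29, y₁ ≡ 2 (mod 19). M₂ = 19, y₂ ≡ 26 (mod 29). t = 13×29×2 + 13×19×26 ≡ 13 (mod 551)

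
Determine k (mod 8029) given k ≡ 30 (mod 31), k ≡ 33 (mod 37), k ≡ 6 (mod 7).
1735

Using the Chinese Remainder Theorem:
M = product of moduli = 8029
For equation 1: M_1 = 259, 259 ≡ 11 (mod 31), inverse of 259 mod 31 is 17 (check: 11 × 17 = 187 ≡ 1 (mod 31))
For equation 2: M_2 = 217, 217 ≡ 32 (mod 37), inverse of 217 mod 37 is 22 (check: 32 × 22 = 704 ≡ 1 (mod 37))
For equation 3: M_3 = 1147, 1147 ≡ 6 (mod 7), inverse of 1147 mod 7 is 6 (check: 6 × 6 = 36 ≡ 1 (mod 7))
Combine: k ≡ Σ r_i×M_i×(M_i⁻¹ mod m_i) = 30×259×17 + 33×217×22 + 6×1147×6 = 132090 + 157542 + 41292 = 330924
330924 mod 8029 = 1735
k ≡ 1735 (mod 8029)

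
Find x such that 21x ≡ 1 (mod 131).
21^(-1) ≡ 25 (mod 131). Verification: 21 × 25 = 525 ≡ 1 (mod 131)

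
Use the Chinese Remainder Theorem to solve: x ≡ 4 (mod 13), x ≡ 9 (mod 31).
M = 13 × 31 = 403. M₁ = 31, y₁ ≡ 8 (mod 13). M₂ = 13, y₂ ≡ 12 (mod 31). x = 4×31×8 + 9×13×12 ≡ 381 (mod 403)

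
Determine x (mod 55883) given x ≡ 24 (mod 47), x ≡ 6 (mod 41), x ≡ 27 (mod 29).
38423

Using the Chinese Remainder Theorem:
M = product of moduli = 55883
For equation 1: M_1 = 1189, 1189 ≡ 14 (mod 47), inverse of 1189 mod 47 is 37 (check: 14 × 37 = 518 ≡ 1 (mod 47))
For equation 2: M_2 = 1363, 1363 ≡ 10 (mod 41), inverse of 1363 mod 41 is 37 (check: 10 × 37 = 370 ≡ 1 (mod 41))
For equation 3: M_3 = 1927, 1927 ≡ 13 (mod 29), inverse of 1927 mod 29 is 9 (check: 13 × 9 = 117 ≡ 1 (mod 29))
Combine: x ≡ Σ r_i×M_i×(M_i⁻¹ mod m_i) = 24×1189×37 + 6×1363×37 + 27×1927×9 = 1055832 + 302586 + 468261 = 1826679
1826679 mod 55883 = 38423
x ≡ 38423 (mod 55883)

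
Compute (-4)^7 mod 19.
(-4) ≡ 15 (mod 19). 7 = 4 + 2 + 1 (binary 111). Repeated squaring mod 19: 15^1 ≡ 15; 15^2 ≡ 15² = 225 ≡ 16; 15^4 ≡ 16² = 256 ≡ 9. Multiply: (-4)^7 ≡ 15^4 × 15^2 × 15^1 ≡ 9 × 16 × 15 (mod 19): 9 × 16 = 144 ≡ 11; 11 × 15 = 165 ≡ 13. So (-4)^7 ≡ 13 (mod 19).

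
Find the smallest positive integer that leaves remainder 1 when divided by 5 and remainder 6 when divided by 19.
M = 5 × 19 = 95. M₁ = 19, y₁ ≡ 4 (mod 5). M₂ = 5, y₂ ≡ 4 (mod 19). r = 1×19×4 + 6×5×4 ≡ 6 (mod 95). The smallest positive such number is 6.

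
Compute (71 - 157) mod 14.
12

(71 - 157) = -86
-86 mod 14 = 12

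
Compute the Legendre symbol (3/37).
(3/37) = 3^{18} mod 37 = 1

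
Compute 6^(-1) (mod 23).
4

Using Extended Euclidean Algorithm:
gcd(6, 23) = 1
Bezout coefficients: 6 × 4 + 23 × -1 = 1
So 6 × 4 ≡ 1 (mod 23)
The inverse is 4 mod 23 = 4
Verification: 6 × 4 = 24 = 1 × 23 + 1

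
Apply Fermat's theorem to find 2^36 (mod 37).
By Fermat's Little Theorem, 2^{36} ≡ 1 (mod 37) since 37 is prime and gcd(2, 37) = 1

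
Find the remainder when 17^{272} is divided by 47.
By Fermat: 17^{46} ≡ 1 (mod 47). 272 = 5×46 + 42. So 17^{272} ≡ 17^{42} ≡ 24 (mod 47)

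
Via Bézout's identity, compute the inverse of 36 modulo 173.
Extended GCD: 36(-24) + 173(5) = 1. So 36^(-1) ≡ 149 ≡ 149 (mod 173). Verify: 36 × 149 = 5364 ≡ 1 (mod 173)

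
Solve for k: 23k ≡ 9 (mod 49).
43

Since gcd(23, 49) = 1 divides 9, a solution exists.
Multiply both sides by the inverse of 23 mod 49:
  23^(-1) mod 49 = 32
  x ≡ 32 × 9 ≡ 288 ≡ 43 (mod 49)
Verification: 23 × 43 = 989 = 20 × 49 + 9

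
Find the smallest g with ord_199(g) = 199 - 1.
p - 1 = 198 has prime divisors 2, 3, 11. h is a primitive root mod 199 iff h^(198/q) ≢ 1 (mod 199) for each such q.
h = 2: 2^99 ≡ 1, 2^66 ≡ 106, 2^18 ≡ 61 (mod 199); 2^99 ≡ 1, so not a primitive root.
h = 3: 3^99 ≡ 198, 3^66 ≡ 106, 3^18 ≡ 125 (mod 199); none is 1, so 3 has order 198 and is a primitive root.
The smallest primitive root mod 199 is g = 3.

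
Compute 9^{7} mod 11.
4

Using successive squaring:
Binary expansion of 7: 111
Powers of 9 mod 11 (each is the square of the previous):
  9^1 ≡ 9 (mod 11)
  9^2 ≡ 9² = 81 ≡ 4 (mod 11)
  9^4 ≡ 4² = 16 ≡ 5 (mod 11)
7 = 4 + 2 + 1, so 9^7 = 9^4 × 9^2 × 9^1 ≡ 5 × 4 × 9 (mod 11)
Multiplying step by step:
  5 × 4 = 20 ≡ 9 (mod 11)
  9 × 9 = 81 ≡ 4 (mod 11)
Result: 9^7 ≡ 4 (mod 11)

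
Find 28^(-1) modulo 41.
22

Using Extended Euclidean Algorithm:
gcd(28, 41) = 1
Bezout coefficients: 28 × -19 + 41 × 13 = 1
So 28 × -19 ≡ 1 (mod 41)
The inverse is -19 mod 41 = 22
Verification: 28 × 22 = 616 = 15 × 41 + 1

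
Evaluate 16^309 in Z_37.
Using Fermat: 16^{36} ≡ 1 (mod 37). 309 ≡ 21 (mod 36). So 16^{309} ≡ 16^{21} ≡ 26 (mod 37)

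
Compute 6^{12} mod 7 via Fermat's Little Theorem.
1

By Fermat's Little Theorem, a^(p-1) ≡ 1 (mod p) for prime p and gcd(a, p) = 1
Here p = 7, so 6^6 ≡ 1 (mod 7)
We can reduce the exponent: 12 mod 6 = 0
So 6^12 ≡ 6^0 (mod 7)
Computing: 6^0 mod 7 = 1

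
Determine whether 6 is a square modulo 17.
By Euler's criterion: 6^{8} ≡ 16 (mod 17). Since this equals -1 (≡ 16), 6 is not a QR.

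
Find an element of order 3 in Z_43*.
6 has order 3 mod 43 since 6^{3} ≡ 1 (mod 43) and no smaller power works.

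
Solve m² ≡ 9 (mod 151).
The square roots of 9 mod 151 are 148 and 3. Verify: 148² = 21904 ≡ 9 (mod 151)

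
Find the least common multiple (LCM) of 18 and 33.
198

First find GCD(18, 33) using the Euclidean algorithm:
18 = 0 × 33 + 18
33 = 1 × 18 + 15
18 = 1 × 15 + 3
15 = 5 × 3 + 0
GCD(18, 33) = 3

LCM formula: LCM(a, b) = (a × b) / GCD(a, b)
LCM(18, 33) = (18 × 33) / 3
LCM(18, 33) = 594 / 3
LCM(18, 33) = 198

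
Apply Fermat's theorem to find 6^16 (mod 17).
By Fermat's Little Theorem, 6^{16} ≡ 1 (mod 17) since 17 is prime and gcd(6, 17) = 1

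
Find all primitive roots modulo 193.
Primitive roots mod 193: {5, 10, 15, 17, 19, 22, 26, 30, 34, 37, 38, 40, 41, 44, 45, 47, 51, 52, 53, 57, 58, 61, 66, 70, 73, 77, 78, 79, 80, 82, 90, 91, 102, 103, 111, 113, 114, 115, 116, 120, 123, 127, 132, 135, 136, 140, 141, 142, 146, 148, 149, 152, 153, 155, 156, 159, 163, 167, 171, 174, 176, 178, 183, 188}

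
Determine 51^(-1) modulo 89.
51^(-1) ≡ 7 (mod 89). Verification: 51 × 7 = 357 ≡ 1 (mod 89)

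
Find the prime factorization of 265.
5 × 53

Divide by primes starting from smallest:
265 ÷ 5 = 53
53 ÷ 53 = 1

265 = 5 × 53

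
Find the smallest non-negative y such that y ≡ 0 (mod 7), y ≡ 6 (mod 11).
28

Using the Chinese Remainder Theorem:
M = product of moduli = 77
For equation 1: M_1 = 11, 11 ≡ 4 (mod 7), inverse of 11 mod 7 is 2 (check: 4 × 2 = 8 ≡ 1 (mod 7))
For equation 2: M_2 = 7, 7 ≡ 7 (mod 11), inverse of 7 mod 11 is 8 (check: 7 × 8 = 56 ≡ 1 (mod 11))
Combine: y ≡ Σ r_i×M_i×(M_i⁻¹ mod m_i) = 0×11×2 + 6×7×8 = 0 + 336 = 336
336 mod 77 = 28
y ≡ 28 (mod 77)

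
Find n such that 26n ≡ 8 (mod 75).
58

Since gcd(26, 75) = 1 divides 8, a solution exists.
Multiply both sides by the inverse of 26 mod 75:
  26^(-1) mod 75 = 26
  x ≡ 26 × 8 ≡ 208 ≡ 58 (mod 75)
Verification: 26 × 58 = 1508 = 20 × 75 + 8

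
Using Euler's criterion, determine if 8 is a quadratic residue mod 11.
By Euler's criterion: 8^{5} ≡ 10 (mod 11). Since this equals -1 (≡ 10), 8 is not a QR.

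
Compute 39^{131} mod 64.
55

Using successive squaring:
Binary expansion of 131: 10000011
Powers of 39 mod 64 (each is the square of the previous):
  39^1 ≡ 39 (mod 64)
  39^2 ≡ 39² = 1521 ≡ 49 (mod 64)
  39^4 ≡ 49² = 2401 ≡ 33 (mod 64)
  39^8 ≡ 33² = 1089 ≡ 1 (mod 64)
  39^16 ≡ 1² = 1 ≡ 1 (mod 64)
  39^32 ≡ 1² = 1 ≡ 1 (mod 64)
  39^64 ≡ 1² = 1 ≡ 1 (mod 64)
  39^128 ≡ 1² = 1 ≡ 1 (mod 64)
131 = 128 + 2 + 1, so 39^131 = 39^128 × 39^2 × 39^1 ≡ 1 × 49 × 39 (mod 64)
Multiplying step by step:
  1 × 49 = 49 ≡ 49 (mod 64)
  49 × 39 = 1911 ≡ 55 (mod 64)
Result: 39^131 ≡ 55 (mod 64)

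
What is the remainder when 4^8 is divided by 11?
8 = 8 (binary 1000). Repeated squaring mod 11: 4^1 ≡ 4; 4^2 ≡ 4² = 16 ≡ 5; 4^4 ≡ 5² = 25 ≡ 3; 4^8 ≡ 3² = 9 ≡ 9. So 4^8 ≡ 9 (mod 11).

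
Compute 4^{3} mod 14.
8

Using successive squaring:
Binary expansion of 3: 11
Powers of 4 mod 14 (each is the square of the previous):
  4^1 ≡ 4 (mod 14)
  4^2 ≡ 4² = 16 ≡ 2 (mod 14)
3 = 2 + 1, so 4^3 = 4^2 × 4^1 ≡ 2 × 4 (mod 14)
Multiplying step by step:
  2 × 4 = 8 ≡ 8 (mod 14)
Result: 4^3 ≡ 8 (mod 14)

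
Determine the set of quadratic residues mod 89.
QRs mod 89: {1, 2, 4, 5, 8, 9, 10, 11, 16, 17, 18, 20, 21, 22, 25, 32, 34, 36, 39, 40, 42, 44, 45, 47, 49, 50, 53, 55, 57, 64, 67, 68, 69, 71, 72, 73, 78, 79, 80, 81, 84, 85, 87, 88}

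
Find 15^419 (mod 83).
Using Fermat: 15^{82} ≡ 1 (mod 83). 419 ≡ 9 (mod 82). So 15^{419} ≡ 15^{9} ≡ 43 (mod 83)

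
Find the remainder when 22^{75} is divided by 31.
By Fermat: 22^{30} ≡ 1 (mod 31). 75 = 2×30 + 15. So 22^{75} ≡ 22^{15} ≡ 30 (mod 31)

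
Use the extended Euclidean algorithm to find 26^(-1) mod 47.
Extended GCD: 26(-9) + 47(5) = 1. So 26^(-1) ≡ 38 ≡ 38 (mod 47). Verify: 26 × 38 = 988 ≡ 1 (mod 47)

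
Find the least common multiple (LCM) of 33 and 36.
396

First find GCD(33, 36) using the Euclidean algorithm:
33 = 0 × 36 + 33
36 = 1 × 33 + 3
33 = 11 × 3 + 0
GCD(33, 36) = 3

LCM formula: LCM(a, b) = (a × b) / GCD(a, b)
LCM(33, 36) = (33 × 36) / 3
LCM(33, 36) = 1188 / 3
LCM(33, 36) = 396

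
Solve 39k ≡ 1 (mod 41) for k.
20

Using Extended Euclidean Algorithm:
gcd(39, 41) = 1
Bezout coefficients: 39 × 20 + 41 × -19 = 1
So 39 × 20 ≡ 1 (mod 41)
The inverse is 20 mod 41 = 20
Verification: 39 × 20 = 780 = 19 × 41 + 1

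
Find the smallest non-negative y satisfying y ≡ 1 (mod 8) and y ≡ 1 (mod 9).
M = 8 × 9 = 72. M₁ = 9, y₁ ≡ 1 (mod 8). M₂ = 8, y₂ ≡ 8 (mod 9). y = 1×9×1 + 1×8×8 ≡ 1 (mod 72)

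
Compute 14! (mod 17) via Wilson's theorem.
(16)! = (14)! × (15) × (16) ≡ -1 (mod 17). So (14)! ≡ -1 × [(16)(15)]^(-1) ≡ 8 (mod 17)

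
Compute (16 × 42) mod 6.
0

(16 × 42) = 672
672 mod 6 = 0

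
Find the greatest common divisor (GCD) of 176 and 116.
4

Using the Euclidean algorithm:
176 = 1 × 116 + 60
116 = 1 × 60 + 56
60 = 1 × 56 + 4
56 = 14 × 4 + 0

GCD(176, 116) = 4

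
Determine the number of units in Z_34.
16

Prime factorization: 34 = 2 × 17
Using the formula φ(n) = n × Π(1 - 1/p) for each prime factor p:
φ(34) = 34 × (1 - 1/2) × (1 - 1/17)
φ(34) = 16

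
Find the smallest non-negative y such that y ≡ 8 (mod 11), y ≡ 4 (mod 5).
19

Using the Chinese Remainder Theorem:
M = product of moduli = 55
For equation 1: M_1 = 5, 5 ≡ 5 (mod 11), inverse of 5 mod 11 is 9 (check: 5 × 9 = 45 ≡ 1 (mod 11))
For equation 2: M_2 = 11, 11 ≡ 1 (mod 5), inverse of 11 mod 5 is 1 (check: 1 × 1 = 1 ≡ 1 (mod 5))
Combine: y ≡ Σ r_i×M_i×(M_i⁻¹ mod m_i) = 8×5×9 + 4×11×1 = 360 + 44 = 404
404 mod 55 = 19
y ≡ 19 (mod 55)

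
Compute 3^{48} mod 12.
9

Using successive squaring:
Binary expansion of 48: 110000
Powers of 3 mod 12 (each is the square of the previous):
  3^1 ≡ 3 (mod 12)
  3^2 ≡ 3² = 9 ≡ 9 (mod 12)
  3^4 ≡ 9² = 81 ≡ 9 (mod 12)
  3^8 ≡ 9² = 81 ≡ 9 (mod 12)
  3^16 ≡ 9² = 81 ≡ 9 (mod 12)
  3^32 ≡ 9² = 81 ≡ 9 (mod 12)
48 = 32 + 16, so 3^48 = 3^32 × 3^16 ≡ 9 × 9 (mod 12)
Multiplying step by step:
  9 × 9 = 81 ≡ 9 (mod 12)
Result: 3^48 ≡ 9 (mod 12)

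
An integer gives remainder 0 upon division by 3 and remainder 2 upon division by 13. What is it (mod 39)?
M = 3 × 13 = 39. M₁ = 13, y₁ ≡ 1 (mod 3). M₂ = 3, y₂ ≡ 9 (mod 13). z = 0×13×1 + 2×3×9 ≡ 15 (mod 39). The smallest positive such number is 15.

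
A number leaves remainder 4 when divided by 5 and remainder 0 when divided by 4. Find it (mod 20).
M = 5 × 4 = 20. M₁ = 4, y₁ ≡ 4 (mod 5). M₂ = 5, y₂ ≡ 1 (mod 4). r = 4×4×4 + 0×5×1 ≡ 4 (mod 20)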